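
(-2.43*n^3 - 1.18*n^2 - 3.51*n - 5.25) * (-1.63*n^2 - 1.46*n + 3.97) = 3.9609*n^5 + 5.4712*n^4 - 2.203*n^3 + 8.9975*n^2 - 6.2697*n - 20.8425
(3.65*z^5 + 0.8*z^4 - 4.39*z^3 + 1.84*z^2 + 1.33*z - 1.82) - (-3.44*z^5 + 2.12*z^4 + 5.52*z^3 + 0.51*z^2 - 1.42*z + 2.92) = 7.09*z^5 - 1.32*z^4 - 9.91*z^3 + 1.33*z^2 + 2.75*z - 4.74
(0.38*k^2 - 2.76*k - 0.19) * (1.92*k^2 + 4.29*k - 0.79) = 0.7296*k^4 - 3.669*k^3 - 12.5054*k^2 + 1.3653*k + 0.1501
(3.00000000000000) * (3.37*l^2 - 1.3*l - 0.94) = 10.11*l^2 - 3.9*l - 2.82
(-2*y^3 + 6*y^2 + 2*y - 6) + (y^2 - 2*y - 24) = -2*y^3 + 7*y^2 - 30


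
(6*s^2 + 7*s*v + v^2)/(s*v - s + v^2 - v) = (6*s + v)/(v - 1)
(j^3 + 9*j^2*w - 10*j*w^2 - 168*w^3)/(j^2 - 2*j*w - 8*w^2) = (j^2 + 13*j*w + 42*w^2)/(j + 2*w)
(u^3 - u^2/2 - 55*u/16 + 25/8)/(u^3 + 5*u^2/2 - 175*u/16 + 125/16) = (u + 2)/(u + 5)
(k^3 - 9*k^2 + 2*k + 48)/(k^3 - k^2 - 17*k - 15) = (-k^3 + 9*k^2 - 2*k - 48)/(-k^3 + k^2 + 17*k + 15)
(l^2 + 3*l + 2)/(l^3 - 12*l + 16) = (l^2 + 3*l + 2)/(l^3 - 12*l + 16)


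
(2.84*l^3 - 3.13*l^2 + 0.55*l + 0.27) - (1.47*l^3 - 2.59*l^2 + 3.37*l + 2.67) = 1.37*l^3 - 0.54*l^2 - 2.82*l - 2.4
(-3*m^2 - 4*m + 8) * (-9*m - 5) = 27*m^3 + 51*m^2 - 52*m - 40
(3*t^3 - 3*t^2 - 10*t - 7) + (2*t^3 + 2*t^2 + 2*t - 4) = 5*t^3 - t^2 - 8*t - 11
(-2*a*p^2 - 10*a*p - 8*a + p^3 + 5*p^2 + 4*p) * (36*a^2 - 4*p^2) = -72*a^3*p^2 - 360*a^3*p - 288*a^3 + 36*a^2*p^3 + 180*a^2*p^2 + 144*a^2*p + 8*a*p^4 + 40*a*p^3 + 32*a*p^2 - 4*p^5 - 20*p^4 - 16*p^3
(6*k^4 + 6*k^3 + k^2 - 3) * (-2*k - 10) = -12*k^5 - 72*k^4 - 62*k^3 - 10*k^2 + 6*k + 30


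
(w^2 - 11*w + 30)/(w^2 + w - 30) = (w - 6)/(w + 6)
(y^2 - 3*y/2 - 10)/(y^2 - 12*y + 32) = (y + 5/2)/(y - 8)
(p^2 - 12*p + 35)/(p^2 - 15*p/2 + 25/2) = 2*(p - 7)/(2*p - 5)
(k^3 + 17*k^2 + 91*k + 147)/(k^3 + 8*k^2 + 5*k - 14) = (k^2 + 10*k + 21)/(k^2 + k - 2)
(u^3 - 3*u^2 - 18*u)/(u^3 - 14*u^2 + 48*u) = (u + 3)/(u - 8)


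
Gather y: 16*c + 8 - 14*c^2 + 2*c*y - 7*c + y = -14*c^2 + 9*c + y*(2*c + 1) + 8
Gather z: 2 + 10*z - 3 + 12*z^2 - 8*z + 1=12*z^2 + 2*z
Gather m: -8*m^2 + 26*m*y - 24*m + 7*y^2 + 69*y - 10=-8*m^2 + m*(26*y - 24) + 7*y^2 + 69*y - 10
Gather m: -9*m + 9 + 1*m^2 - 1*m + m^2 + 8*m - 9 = 2*m^2 - 2*m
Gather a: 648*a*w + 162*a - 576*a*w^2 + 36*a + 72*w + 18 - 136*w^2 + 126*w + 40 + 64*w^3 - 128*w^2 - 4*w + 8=a*(-576*w^2 + 648*w + 198) + 64*w^3 - 264*w^2 + 194*w + 66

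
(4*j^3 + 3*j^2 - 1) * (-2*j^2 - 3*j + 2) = -8*j^5 - 18*j^4 - j^3 + 8*j^2 + 3*j - 2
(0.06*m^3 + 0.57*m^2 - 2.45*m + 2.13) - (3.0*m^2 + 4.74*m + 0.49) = 0.06*m^3 - 2.43*m^2 - 7.19*m + 1.64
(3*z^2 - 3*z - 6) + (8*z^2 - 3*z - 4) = 11*z^2 - 6*z - 10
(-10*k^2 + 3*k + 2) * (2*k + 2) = -20*k^3 - 14*k^2 + 10*k + 4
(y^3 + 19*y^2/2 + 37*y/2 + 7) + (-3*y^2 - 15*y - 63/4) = y^3 + 13*y^2/2 + 7*y/2 - 35/4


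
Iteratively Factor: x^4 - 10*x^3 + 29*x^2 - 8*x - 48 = (x - 3)*(x^3 - 7*x^2 + 8*x + 16) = (x - 4)*(x - 3)*(x^2 - 3*x - 4) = (x - 4)^2*(x - 3)*(x + 1)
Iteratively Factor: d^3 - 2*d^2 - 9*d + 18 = (d + 3)*(d^2 - 5*d + 6) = (d - 2)*(d + 3)*(d - 3)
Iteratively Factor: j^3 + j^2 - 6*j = (j - 2)*(j^2 + 3*j) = j*(j - 2)*(j + 3)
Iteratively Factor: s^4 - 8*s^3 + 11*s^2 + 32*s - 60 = (s - 5)*(s^3 - 3*s^2 - 4*s + 12) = (s - 5)*(s - 3)*(s^2 - 4) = (s - 5)*(s - 3)*(s + 2)*(s - 2)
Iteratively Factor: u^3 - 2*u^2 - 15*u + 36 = (u - 3)*(u^2 + u - 12) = (u - 3)*(u + 4)*(u - 3)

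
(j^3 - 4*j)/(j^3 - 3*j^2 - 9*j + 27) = j*(j^2 - 4)/(j^3 - 3*j^2 - 9*j + 27)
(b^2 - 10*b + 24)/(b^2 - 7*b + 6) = (b - 4)/(b - 1)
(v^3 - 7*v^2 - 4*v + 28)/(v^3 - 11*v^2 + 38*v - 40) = (v^2 - 5*v - 14)/(v^2 - 9*v + 20)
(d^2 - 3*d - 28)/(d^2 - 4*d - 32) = (d - 7)/(d - 8)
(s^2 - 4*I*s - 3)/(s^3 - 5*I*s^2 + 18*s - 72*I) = (s - I)/(s^2 - 2*I*s + 24)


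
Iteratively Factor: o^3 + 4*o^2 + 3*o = (o)*(o^2 + 4*o + 3) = o*(o + 1)*(o + 3)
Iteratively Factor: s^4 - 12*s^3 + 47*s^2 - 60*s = (s - 5)*(s^3 - 7*s^2 + 12*s) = s*(s - 5)*(s^2 - 7*s + 12) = s*(s - 5)*(s - 3)*(s - 4)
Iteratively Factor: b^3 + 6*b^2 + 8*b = (b + 2)*(b^2 + 4*b) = (b + 2)*(b + 4)*(b)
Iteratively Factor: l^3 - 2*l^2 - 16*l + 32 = (l + 4)*(l^2 - 6*l + 8) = (l - 4)*(l + 4)*(l - 2)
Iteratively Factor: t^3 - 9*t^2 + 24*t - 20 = (t - 2)*(t^2 - 7*t + 10) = (t - 5)*(t - 2)*(t - 2)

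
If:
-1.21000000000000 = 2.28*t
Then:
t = -0.53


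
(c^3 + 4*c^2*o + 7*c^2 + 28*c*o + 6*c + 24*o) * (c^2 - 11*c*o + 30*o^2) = c^5 - 7*c^4*o + 7*c^4 - 14*c^3*o^2 - 49*c^3*o + 6*c^3 + 120*c^2*o^3 - 98*c^2*o^2 - 42*c^2*o + 840*c*o^3 - 84*c*o^2 + 720*o^3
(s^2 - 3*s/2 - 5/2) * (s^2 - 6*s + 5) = s^4 - 15*s^3/2 + 23*s^2/2 + 15*s/2 - 25/2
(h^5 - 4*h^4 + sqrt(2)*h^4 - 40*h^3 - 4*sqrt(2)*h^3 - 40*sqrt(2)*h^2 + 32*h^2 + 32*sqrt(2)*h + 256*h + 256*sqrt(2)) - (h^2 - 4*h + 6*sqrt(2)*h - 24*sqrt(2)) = h^5 - 4*h^4 + sqrt(2)*h^4 - 40*h^3 - 4*sqrt(2)*h^3 - 40*sqrt(2)*h^2 + 31*h^2 + 26*sqrt(2)*h + 260*h + 280*sqrt(2)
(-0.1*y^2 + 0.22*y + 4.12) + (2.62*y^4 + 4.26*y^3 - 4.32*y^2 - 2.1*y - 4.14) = 2.62*y^4 + 4.26*y^3 - 4.42*y^2 - 1.88*y - 0.0199999999999996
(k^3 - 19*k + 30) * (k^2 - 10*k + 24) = k^5 - 10*k^4 + 5*k^3 + 220*k^2 - 756*k + 720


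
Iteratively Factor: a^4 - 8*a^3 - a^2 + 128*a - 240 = (a - 5)*(a^3 - 3*a^2 - 16*a + 48) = (a - 5)*(a - 3)*(a^2 - 16) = (a - 5)*(a - 4)*(a - 3)*(a + 4)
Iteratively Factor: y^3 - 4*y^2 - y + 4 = (y + 1)*(y^2 - 5*y + 4) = (y - 4)*(y + 1)*(y - 1)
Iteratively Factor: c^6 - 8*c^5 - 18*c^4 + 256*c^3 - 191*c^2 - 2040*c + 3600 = (c - 3)*(c^5 - 5*c^4 - 33*c^3 + 157*c^2 + 280*c - 1200) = (c - 3)*(c + 4)*(c^4 - 9*c^3 + 3*c^2 + 145*c - 300) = (c - 3)^2*(c + 4)*(c^3 - 6*c^2 - 15*c + 100) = (c - 5)*(c - 3)^2*(c + 4)*(c^2 - c - 20) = (c - 5)^2*(c - 3)^2*(c + 4)*(c + 4)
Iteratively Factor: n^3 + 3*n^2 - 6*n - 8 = (n - 2)*(n^2 + 5*n + 4) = (n - 2)*(n + 1)*(n + 4)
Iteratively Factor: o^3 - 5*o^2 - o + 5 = (o + 1)*(o^2 - 6*o + 5) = (o - 1)*(o + 1)*(o - 5)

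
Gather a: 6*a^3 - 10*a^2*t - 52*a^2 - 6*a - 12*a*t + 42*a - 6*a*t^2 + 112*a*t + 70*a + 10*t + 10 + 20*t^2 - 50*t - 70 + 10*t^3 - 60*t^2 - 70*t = 6*a^3 + a^2*(-10*t - 52) + a*(-6*t^2 + 100*t + 106) + 10*t^3 - 40*t^2 - 110*t - 60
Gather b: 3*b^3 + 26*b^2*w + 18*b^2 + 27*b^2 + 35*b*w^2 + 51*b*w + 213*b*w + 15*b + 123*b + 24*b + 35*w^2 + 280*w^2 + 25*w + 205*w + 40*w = 3*b^3 + b^2*(26*w + 45) + b*(35*w^2 + 264*w + 162) + 315*w^2 + 270*w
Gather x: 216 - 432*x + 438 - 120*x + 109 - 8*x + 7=770 - 560*x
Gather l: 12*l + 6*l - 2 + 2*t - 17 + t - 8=18*l + 3*t - 27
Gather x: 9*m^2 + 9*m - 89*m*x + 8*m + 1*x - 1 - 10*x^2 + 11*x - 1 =9*m^2 + 17*m - 10*x^2 + x*(12 - 89*m) - 2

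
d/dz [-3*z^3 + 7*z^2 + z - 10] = -9*z^2 + 14*z + 1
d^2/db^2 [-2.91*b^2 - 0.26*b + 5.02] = -5.82000000000000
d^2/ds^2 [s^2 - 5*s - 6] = 2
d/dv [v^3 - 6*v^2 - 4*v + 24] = 3*v^2 - 12*v - 4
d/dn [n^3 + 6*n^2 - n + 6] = 3*n^2 + 12*n - 1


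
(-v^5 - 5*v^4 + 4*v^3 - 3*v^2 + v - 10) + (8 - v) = -v^5 - 5*v^4 + 4*v^3 - 3*v^2 - 2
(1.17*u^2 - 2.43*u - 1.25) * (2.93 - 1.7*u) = -1.989*u^3 + 7.5591*u^2 - 4.9949*u - 3.6625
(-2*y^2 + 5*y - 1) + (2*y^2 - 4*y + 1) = y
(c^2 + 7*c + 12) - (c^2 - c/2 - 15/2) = 15*c/2 + 39/2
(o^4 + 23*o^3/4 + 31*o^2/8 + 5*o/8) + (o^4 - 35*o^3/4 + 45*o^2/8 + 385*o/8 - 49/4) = 2*o^4 - 3*o^3 + 19*o^2/2 + 195*o/4 - 49/4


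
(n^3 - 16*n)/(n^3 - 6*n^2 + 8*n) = (n + 4)/(n - 2)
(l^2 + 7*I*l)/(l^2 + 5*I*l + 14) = l/(l - 2*I)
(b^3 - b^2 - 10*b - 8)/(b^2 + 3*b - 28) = (b^2 + 3*b + 2)/(b + 7)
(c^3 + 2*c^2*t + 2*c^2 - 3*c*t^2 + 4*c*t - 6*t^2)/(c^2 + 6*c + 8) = (c^2 + 2*c*t - 3*t^2)/(c + 4)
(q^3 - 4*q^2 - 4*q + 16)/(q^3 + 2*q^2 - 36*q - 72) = (q^2 - 6*q + 8)/(q^2 - 36)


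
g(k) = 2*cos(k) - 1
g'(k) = -2*sin(k)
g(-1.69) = -1.24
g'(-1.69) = 1.99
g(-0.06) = 1.00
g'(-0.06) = 0.12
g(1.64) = -1.14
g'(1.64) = -2.00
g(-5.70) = 0.67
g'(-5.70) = -1.10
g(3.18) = -3.00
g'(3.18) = 0.08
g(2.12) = -2.04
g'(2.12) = -1.71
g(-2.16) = -2.11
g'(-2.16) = 1.66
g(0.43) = 0.82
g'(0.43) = -0.83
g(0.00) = 1.00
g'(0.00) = 0.00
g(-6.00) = 0.92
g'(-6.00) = -0.56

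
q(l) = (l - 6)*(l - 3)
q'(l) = 2*l - 9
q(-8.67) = 171.20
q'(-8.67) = -26.34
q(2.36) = 2.33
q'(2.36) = -4.28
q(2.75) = 0.81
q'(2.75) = -3.50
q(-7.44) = 140.31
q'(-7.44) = -23.88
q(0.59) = 13.04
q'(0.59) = -7.82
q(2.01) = 3.95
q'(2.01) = -4.98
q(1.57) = 6.33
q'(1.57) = -5.86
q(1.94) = 4.30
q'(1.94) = -5.12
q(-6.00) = 108.00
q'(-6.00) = -21.00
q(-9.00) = 180.00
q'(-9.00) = -27.00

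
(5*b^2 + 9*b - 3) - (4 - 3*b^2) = 8*b^2 + 9*b - 7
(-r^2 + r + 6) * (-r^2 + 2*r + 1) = r^4 - 3*r^3 - 5*r^2 + 13*r + 6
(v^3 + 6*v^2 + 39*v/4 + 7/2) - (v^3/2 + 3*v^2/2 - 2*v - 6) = v^3/2 + 9*v^2/2 + 47*v/4 + 19/2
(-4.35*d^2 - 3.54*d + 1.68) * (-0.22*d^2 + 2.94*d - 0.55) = 0.957*d^4 - 12.0102*d^3 - 8.3847*d^2 + 6.8862*d - 0.924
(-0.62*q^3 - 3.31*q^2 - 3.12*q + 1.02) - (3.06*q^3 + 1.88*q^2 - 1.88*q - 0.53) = -3.68*q^3 - 5.19*q^2 - 1.24*q + 1.55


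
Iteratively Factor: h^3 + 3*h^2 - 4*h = (h - 1)*(h^2 + 4*h) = h*(h - 1)*(h + 4)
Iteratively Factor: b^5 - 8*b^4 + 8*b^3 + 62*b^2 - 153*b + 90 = (b - 1)*(b^4 - 7*b^3 + b^2 + 63*b - 90) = (b - 2)*(b - 1)*(b^3 - 5*b^2 - 9*b + 45) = (b - 2)*(b - 1)*(b + 3)*(b^2 - 8*b + 15) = (b - 5)*(b - 2)*(b - 1)*(b + 3)*(b - 3)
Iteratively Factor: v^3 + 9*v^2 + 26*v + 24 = (v + 4)*(v^2 + 5*v + 6) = (v + 2)*(v + 4)*(v + 3)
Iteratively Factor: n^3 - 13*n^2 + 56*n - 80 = (n - 4)*(n^2 - 9*n + 20) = (n - 4)^2*(n - 5)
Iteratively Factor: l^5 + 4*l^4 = (l)*(l^4 + 4*l^3) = l^2*(l^3 + 4*l^2) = l^2*(l + 4)*(l^2) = l^3*(l + 4)*(l)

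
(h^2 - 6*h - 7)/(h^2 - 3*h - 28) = (h + 1)/(h + 4)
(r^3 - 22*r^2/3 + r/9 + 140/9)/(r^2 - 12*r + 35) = (r^2 - r/3 - 20/9)/(r - 5)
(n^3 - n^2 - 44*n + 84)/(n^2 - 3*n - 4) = (-n^3 + n^2 + 44*n - 84)/(-n^2 + 3*n + 4)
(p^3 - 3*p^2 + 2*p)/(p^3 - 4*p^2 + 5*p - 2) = p/(p - 1)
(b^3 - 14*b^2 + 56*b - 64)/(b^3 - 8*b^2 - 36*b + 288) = (b^2 - 6*b + 8)/(b^2 - 36)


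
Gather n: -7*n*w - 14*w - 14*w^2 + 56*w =-7*n*w - 14*w^2 + 42*w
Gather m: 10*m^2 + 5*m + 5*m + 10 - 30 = 10*m^2 + 10*m - 20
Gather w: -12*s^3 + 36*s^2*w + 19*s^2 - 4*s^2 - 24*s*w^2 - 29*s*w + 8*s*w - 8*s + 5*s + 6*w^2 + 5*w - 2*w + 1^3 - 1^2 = -12*s^3 + 15*s^2 - 3*s + w^2*(6 - 24*s) + w*(36*s^2 - 21*s + 3)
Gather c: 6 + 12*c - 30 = 12*c - 24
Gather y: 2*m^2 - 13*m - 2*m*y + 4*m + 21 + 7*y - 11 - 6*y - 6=2*m^2 - 9*m + y*(1 - 2*m) + 4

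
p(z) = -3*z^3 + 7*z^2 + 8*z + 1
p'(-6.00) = -400.00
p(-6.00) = 853.00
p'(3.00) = -31.00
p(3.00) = 7.00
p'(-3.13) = -123.99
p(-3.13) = 136.53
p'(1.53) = 8.35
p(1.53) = 18.88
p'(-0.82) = -9.53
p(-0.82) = 0.80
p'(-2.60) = -89.24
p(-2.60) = 80.25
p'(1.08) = 12.62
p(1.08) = 14.03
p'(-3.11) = -122.59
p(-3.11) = 134.07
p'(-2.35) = -74.60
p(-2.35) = 59.79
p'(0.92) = 13.26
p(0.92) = 11.95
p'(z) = -9*z^2 + 14*z + 8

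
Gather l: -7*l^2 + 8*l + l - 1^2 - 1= -7*l^2 + 9*l - 2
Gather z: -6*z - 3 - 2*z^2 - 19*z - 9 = -2*z^2 - 25*z - 12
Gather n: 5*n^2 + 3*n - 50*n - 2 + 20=5*n^2 - 47*n + 18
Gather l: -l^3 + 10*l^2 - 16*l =-l^3 + 10*l^2 - 16*l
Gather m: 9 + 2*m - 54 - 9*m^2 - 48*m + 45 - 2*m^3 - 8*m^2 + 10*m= -2*m^3 - 17*m^2 - 36*m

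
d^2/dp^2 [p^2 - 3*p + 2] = 2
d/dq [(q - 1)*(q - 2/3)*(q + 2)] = 3*q^2 + 2*q/3 - 8/3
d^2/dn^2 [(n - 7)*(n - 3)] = 2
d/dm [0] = 0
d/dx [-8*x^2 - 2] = -16*x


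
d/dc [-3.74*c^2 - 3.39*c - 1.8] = -7.48*c - 3.39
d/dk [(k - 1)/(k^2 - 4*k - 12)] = (k^2 - 4*k - 2*(k - 2)*(k - 1) - 12)/(-k^2 + 4*k + 12)^2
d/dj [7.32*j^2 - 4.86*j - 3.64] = 14.64*j - 4.86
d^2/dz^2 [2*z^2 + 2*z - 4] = 4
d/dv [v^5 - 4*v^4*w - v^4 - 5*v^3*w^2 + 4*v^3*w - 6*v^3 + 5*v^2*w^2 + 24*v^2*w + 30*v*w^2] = 5*v^4 - 16*v^3*w - 4*v^3 - 15*v^2*w^2 + 12*v^2*w - 18*v^2 + 10*v*w^2 + 48*v*w + 30*w^2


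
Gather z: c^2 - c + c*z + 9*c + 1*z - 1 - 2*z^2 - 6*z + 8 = c^2 + 8*c - 2*z^2 + z*(c - 5) + 7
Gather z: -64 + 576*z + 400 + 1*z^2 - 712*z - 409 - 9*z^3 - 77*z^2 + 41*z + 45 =-9*z^3 - 76*z^2 - 95*z - 28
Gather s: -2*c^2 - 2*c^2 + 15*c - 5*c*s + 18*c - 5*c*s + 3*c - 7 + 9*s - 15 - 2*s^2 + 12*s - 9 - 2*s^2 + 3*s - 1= -4*c^2 + 36*c - 4*s^2 + s*(24 - 10*c) - 32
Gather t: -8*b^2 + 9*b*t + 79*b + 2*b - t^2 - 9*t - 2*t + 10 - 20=-8*b^2 + 81*b - t^2 + t*(9*b - 11) - 10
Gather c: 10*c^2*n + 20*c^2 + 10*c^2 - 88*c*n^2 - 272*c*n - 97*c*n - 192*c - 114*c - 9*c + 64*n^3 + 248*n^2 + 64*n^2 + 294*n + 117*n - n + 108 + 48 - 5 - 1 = c^2*(10*n + 30) + c*(-88*n^2 - 369*n - 315) + 64*n^3 + 312*n^2 + 410*n + 150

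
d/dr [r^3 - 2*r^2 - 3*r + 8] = 3*r^2 - 4*r - 3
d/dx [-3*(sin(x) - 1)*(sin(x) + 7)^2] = -3*(sin(x) + 7)*(3*sin(x) + 5)*cos(x)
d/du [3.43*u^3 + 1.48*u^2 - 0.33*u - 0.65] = 10.29*u^2 + 2.96*u - 0.33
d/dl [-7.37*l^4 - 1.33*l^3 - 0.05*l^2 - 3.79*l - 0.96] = -29.48*l^3 - 3.99*l^2 - 0.1*l - 3.79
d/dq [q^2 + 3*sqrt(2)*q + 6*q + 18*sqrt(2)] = 2*q + 3*sqrt(2) + 6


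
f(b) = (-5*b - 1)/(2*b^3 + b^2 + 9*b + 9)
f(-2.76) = -0.25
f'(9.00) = 0.01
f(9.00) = -0.03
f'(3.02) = 0.06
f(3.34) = -0.14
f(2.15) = -0.22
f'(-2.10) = -0.31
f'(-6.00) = -0.02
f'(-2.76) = -0.15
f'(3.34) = 0.05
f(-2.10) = -0.40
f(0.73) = -0.28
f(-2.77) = -0.25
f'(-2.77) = -0.15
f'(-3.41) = -0.09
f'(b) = (-5*b - 1)*(-6*b^2 - 2*b - 9)/(2*b^3 + b^2 + 9*b + 9)^2 - 5/(2*b^3 + b^2 + 9*b + 9)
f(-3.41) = -0.18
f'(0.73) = -0.07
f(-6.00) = -0.07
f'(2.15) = 0.08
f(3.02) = -0.16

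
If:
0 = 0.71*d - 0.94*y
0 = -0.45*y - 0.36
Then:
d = -1.06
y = -0.80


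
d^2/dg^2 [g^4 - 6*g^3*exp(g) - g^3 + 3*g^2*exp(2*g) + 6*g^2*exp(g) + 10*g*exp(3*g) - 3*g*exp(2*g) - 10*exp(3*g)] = -6*g^3*exp(g) + 12*g^2*exp(2*g) - 30*g^2*exp(g) + 12*g^2 + 90*g*exp(3*g) + 12*g*exp(2*g) - 12*g*exp(g) - 6*g - 30*exp(3*g) - 6*exp(2*g) + 12*exp(g)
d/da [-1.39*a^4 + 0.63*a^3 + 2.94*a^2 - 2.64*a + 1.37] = -5.56*a^3 + 1.89*a^2 + 5.88*a - 2.64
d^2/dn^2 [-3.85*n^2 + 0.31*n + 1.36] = -7.70000000000000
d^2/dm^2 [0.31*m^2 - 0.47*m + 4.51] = 0.620000000000000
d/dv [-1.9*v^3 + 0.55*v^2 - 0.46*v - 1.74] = -5.7*v^2 + 1.1*v - 0.46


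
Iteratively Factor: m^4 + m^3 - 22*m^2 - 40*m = (m + 2)*(m^3 - m^2 - 20*m) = (m - 5)*(m + 2)*(m^2 + 4*m) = (m - 5)*(m + 2)*(m + 4)*(m)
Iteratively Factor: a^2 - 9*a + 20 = (a - 4)*(a - 5)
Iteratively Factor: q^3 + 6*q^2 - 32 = (q + 4)*(q^2 + 2*q - 8) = (q - 2)*(q + 4)*(q + 4)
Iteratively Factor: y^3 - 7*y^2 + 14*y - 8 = (y - 4)*(y^2 - 3*y + 2) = (y - 4)*(y - 2)*(y - 1)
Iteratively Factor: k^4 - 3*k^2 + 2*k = (k - 1)*(k^3 + k^2 - 2*k) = (k - 1)*(k + 2)*(k^2 - k) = k*(k - 1)*(k + 2)*(k - 1)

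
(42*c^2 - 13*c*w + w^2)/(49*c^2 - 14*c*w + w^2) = (-6*c + w)/(-7*c + w)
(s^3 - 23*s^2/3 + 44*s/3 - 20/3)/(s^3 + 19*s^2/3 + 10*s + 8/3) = (3*s^3 - 23*s^2 + 44*s - 20)/(3*s^3 + 19*s^2 + 30*s + 8)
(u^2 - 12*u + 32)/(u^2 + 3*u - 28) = (u - 8)/(u + 7)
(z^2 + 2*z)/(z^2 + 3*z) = (z + 2)/(z + 3)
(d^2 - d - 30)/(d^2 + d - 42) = (d + 5)/(d + 7)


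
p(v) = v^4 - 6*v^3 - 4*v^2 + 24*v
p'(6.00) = 192.00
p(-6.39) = 2916.07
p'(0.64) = 12.56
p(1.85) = 4.43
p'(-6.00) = -1440.00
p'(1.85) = -27.08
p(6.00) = 0.00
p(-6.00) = 2304.00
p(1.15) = 14.93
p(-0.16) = -3.92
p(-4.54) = 794.89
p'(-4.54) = -685.00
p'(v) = 4*v^3 - 18*v^2 - 8*v + 24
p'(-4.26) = -577.81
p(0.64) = 12.32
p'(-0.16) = 24.80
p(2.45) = -17.42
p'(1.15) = -2.92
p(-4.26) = 618.36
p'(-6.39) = -1703.53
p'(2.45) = -44.82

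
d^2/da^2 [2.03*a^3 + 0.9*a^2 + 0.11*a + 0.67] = 12.18*a + 1.8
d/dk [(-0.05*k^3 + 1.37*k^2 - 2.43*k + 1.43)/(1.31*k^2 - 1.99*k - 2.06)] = (-0.0655*k^4 + 0.199*k^3 + 0.766*k^2 - 9.391*k + 7.8515)/(1.7161*k^4 - 5.2138*k^3 - 1.4371*k^2 + 8.1988*k + 4.2436)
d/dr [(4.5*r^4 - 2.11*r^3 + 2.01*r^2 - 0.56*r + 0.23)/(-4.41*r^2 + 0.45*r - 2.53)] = (-39.69*r^5 + 15.3801*r^4 - 47.439*r^3 + 14.4498*r^2 - 8.142*r + 1.3133)/(19.4481*r^4 - 3.969*r^3 + 22.5171*r^2 - 2.277*r + 6.4009)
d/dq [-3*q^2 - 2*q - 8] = -6*q - 2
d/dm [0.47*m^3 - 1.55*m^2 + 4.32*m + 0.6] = 1.41*m^2 - 3.1*m + 4.32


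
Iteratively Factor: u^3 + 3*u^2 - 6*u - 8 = (u + 4)*(u^2 - u - 2) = (u - 2)*(u + 4)*(u + 1)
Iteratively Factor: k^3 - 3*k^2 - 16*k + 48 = (k + 4)*(k^2 - 7*k + 12) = (k - 4)*(k + 4)*(k - 3)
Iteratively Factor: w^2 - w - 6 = (w - 3)*(w + 2)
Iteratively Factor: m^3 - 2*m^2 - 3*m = (m - 3)*(m^2 + m) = m*(m - 3)*(m + 1)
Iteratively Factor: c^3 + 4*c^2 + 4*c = (c + 2)*(c^2 + 2*c) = c*(c + 2)*(c + 2)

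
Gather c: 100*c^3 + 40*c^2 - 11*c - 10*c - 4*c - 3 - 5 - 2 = 100*c^3 + 40*c^2 - 25*c - 10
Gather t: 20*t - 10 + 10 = 20*t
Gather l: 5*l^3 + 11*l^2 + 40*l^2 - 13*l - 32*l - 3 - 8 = 5*l^3 + 51*l^2 - 45*l - 11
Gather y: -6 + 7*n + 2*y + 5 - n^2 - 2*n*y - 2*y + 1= -n^2 - 2*n*y + 7*n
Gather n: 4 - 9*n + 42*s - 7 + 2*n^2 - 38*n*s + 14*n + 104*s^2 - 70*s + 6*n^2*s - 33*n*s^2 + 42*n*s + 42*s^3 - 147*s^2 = n^2*(6*s + 2) + n*(-33*s^2 + 4*s + 5) + 42*s^3 - 43*s^2 - 28*s - 3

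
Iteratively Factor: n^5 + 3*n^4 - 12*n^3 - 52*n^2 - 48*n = (n + 2)*(n^4 + n^3 - 14*n^2 - 24*n) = (n + 2)^2*(n^3 - n^2 - 12*n) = (n - 4)*(n + 2)^2*(n^2 + 3*n) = n*(n - 4)*(n + 2)^2*(n + 3)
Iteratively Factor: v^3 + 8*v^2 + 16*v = (v + 4)*(v^2 + 4*v) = (v + 4)^2*(v)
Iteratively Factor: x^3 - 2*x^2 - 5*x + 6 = (x - 3)*(x^2 + x - 2) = (x - 3)*(x - 1)*(x + 2)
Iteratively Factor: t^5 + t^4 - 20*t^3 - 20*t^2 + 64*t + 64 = (t + 1)*(t^4 - 20*t^2 + 64) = (t - 2)*(t + 1)*(t^3 + 2*t^2 - 16*t - 32) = (t - 4)*(t - 2)*(t + 1)*(t^2 + 6*t + 8) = (t - 4)*(t - 2)*(t + 1)*(t + 4)*(t + 2)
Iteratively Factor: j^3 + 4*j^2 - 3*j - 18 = (j - 2)*(j^2 + 6*j + 9) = (j - 2)*(j + 3)*(j + 3)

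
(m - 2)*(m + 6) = m^2 + 4*m - 12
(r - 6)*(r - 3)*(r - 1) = r^3 - 10*r^2 + 27*r - 18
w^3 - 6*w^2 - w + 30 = (w - 5)*(w - 3)*(w + 2)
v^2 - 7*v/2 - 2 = (v - 4)*(v + 1/2)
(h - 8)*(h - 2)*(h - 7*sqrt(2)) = h^3 - 10*h^2 - 7*sqrt(2)*h^2 + 16*h + 70*sqrt(2)*h - 112*sqrt(2)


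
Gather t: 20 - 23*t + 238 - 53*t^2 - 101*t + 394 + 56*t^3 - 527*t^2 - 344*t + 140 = 56*t^3 - 580*t^2 - 468*t + 792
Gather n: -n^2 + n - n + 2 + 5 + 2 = 9 - n^2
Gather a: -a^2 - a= -a^2 - a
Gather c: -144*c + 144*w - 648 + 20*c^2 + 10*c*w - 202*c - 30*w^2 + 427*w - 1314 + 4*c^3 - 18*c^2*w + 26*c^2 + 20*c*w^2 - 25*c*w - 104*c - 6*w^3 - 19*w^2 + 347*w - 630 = 4*c^3 + c^2*(46 - 18*w) + c*(20*w^2 - 15*w - 450) - 6*w^3 - 49*w^2 + 918*w - 2592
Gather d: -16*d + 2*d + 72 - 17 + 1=56 - 14*d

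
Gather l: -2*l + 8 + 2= 10 - 2*l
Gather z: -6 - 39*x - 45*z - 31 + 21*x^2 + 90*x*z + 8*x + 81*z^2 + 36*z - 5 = 21*x^2 - 31*x + 81*z^2 + z*(90*x - 9) - 42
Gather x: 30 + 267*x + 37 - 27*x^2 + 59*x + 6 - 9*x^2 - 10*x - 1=-36*x^2 + 316*x + 72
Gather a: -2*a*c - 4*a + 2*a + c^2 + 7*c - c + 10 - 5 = a*(-2*c - 2) + c^2 + 6*c + 5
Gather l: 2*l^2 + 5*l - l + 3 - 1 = 2*l^2 + 4*l + 2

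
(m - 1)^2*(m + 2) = m^3 - 3*m + 2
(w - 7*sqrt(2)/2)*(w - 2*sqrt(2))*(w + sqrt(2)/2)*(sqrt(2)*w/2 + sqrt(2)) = sqrt(2)*w^4/2 - 5*w^3 + sqrt(2)*w^3 - 10*w^2 + 17*sqrt(2)*w^2/4 + 7*w + 17*sqrt(2)*w/2 + 14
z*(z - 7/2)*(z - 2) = z^3 - 11*z^2/2 + 7*z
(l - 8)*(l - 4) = l^2 - 12*l + 32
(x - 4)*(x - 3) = x^2 - 7*x + 12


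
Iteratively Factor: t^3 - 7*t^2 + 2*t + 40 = (t + 2)*(t^2 - 9*t + 20) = (t - 4)*(t + 2)*(t - 5)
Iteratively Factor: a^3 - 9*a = (a + 3)*(a^2 - 3*a) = a*(a + 3)*(a - 3)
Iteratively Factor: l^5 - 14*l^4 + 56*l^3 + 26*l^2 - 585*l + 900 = (l - 3)*(l^4 - 11*l^3 + 23*l^2 + 95*l - 300) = (l - 4)*(l - 3)*(l^3 - 7*l^2 - 5*l + 75) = (l - 4)*(l - 3)*(l + 3)*(l^2 - 10*l + 25) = (l - 5)*(l - 4)*(l - 3)*(l + 3)*(l - 5)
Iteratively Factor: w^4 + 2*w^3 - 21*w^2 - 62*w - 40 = (w - 5)*(w^3 + 7*w^2 + 14*w + 8) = (w - 5)*(w + 2)*(w^2 + 5*w + 4) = (w - 5)*(w + 2)*(w + 4)*(w + 1)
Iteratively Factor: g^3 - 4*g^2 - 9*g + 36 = (g - 4)*(g^2 - 9) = (g - 4)*(g - 3)*(g + 3)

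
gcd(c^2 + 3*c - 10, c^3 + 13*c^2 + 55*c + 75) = c + 5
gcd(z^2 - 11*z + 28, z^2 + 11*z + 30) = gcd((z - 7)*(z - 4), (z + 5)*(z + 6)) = 1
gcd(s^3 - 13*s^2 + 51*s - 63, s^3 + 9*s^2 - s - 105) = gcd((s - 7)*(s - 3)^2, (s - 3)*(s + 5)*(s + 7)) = s - 3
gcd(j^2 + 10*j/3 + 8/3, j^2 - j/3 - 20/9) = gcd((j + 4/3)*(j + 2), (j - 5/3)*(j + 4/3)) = j + 4/3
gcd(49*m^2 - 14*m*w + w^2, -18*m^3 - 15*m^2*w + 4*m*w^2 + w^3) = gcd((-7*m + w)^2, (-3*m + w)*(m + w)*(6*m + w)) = 1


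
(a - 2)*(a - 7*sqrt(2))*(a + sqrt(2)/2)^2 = a^4 - 6*sqrt(2)*a^3 - 2*a^3 - 27*a^2/2 + 12*sqrt(2)*a^2 - 7*sqrt(2)*a/2 + 27*a + 7*sqrt(2)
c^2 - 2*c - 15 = (c - 5)*(c + 3)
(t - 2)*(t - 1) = t^2 - 3*t + 2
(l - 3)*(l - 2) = l^2 - 5*l + 6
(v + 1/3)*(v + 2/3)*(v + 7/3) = v^3 + 10*v^2/3 + 23*v/9 + 14/27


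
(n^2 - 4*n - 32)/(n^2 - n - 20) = (n - 8)/(n - 5)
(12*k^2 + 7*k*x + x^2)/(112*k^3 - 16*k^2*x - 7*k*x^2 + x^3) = (3*k + x)/(28*k^2 - 11*k*x + x^2)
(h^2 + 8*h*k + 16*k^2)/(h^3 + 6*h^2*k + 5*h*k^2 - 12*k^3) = (h + 4*k)/(h^2 + 2*h*k - 3*k^2)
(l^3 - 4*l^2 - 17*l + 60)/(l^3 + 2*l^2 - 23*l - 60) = (l - 3)/(l + 3)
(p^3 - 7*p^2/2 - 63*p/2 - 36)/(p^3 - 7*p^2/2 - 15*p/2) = (p^2 - 5*p - 24)/(p*(p - 5))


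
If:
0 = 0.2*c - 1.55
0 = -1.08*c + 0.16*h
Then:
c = 7.75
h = 52.31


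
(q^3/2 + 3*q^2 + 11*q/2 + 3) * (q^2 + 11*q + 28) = q^5/2 + 17*q^4/2 + 105*q^3/2 + 295*q^2/2 + 187*q + 84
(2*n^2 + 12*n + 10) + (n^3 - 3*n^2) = n^3 - n^2 + 12*n + 10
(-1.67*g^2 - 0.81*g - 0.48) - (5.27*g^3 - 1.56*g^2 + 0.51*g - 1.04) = -5.27*g^3 - 0.11*g^2 - 1.32*g + 0.56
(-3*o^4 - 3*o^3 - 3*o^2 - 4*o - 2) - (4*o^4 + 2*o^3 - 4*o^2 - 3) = -7*o^4 - 5*o^3 + o^2 - 4*o + 1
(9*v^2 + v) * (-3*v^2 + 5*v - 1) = -27*v^4 + 42*v^3 - 4*v^2 - v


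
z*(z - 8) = z^2 - 8*z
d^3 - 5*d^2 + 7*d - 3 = (d - 3)*(d - 1)^2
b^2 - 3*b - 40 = (b - 8)*(b + 5)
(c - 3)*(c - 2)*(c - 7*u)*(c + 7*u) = c^4 - 5*c^3 - 49*c^2*u^2 + 6*c^2 + 245*c*u^2 - 294*u^2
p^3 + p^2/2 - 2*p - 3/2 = (p - 3/2)*(p + 1)^2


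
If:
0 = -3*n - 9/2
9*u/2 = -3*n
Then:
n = -3/2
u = 1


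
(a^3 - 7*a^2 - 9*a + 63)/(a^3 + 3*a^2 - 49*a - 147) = (a - 3)/(a + 7)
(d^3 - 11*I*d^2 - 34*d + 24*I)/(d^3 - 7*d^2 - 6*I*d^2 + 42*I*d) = (d^2 - 5*I*d - 4)/(d*(d - 7))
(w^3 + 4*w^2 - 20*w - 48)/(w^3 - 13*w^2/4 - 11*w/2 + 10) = 4*(w + 6)/(4*w - 5)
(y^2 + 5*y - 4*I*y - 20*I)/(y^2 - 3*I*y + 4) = (y + 5)/(y + I)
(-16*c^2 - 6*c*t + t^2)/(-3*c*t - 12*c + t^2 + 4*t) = (16*c^2 + 6*c*t - t^2)/(3*c*t + 12*c - t^2 - 4*t)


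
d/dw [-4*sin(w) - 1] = -4*cos(w)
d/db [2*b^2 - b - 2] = 4*b - 1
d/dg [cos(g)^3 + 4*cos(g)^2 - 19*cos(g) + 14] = (-3*cos(g)^2 - 8*cos(g) + 19)*sin(g)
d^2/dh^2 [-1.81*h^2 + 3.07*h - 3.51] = -3.62000000000000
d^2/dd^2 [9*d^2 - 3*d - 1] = 18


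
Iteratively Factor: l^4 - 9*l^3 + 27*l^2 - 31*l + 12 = (l - 1)*(l^3 - 8*l^2 + 19*l - 12) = (l - 1)^2*(l^2 - 7*l + 12) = (l - 4)*(l - 1)^2*(l - 3)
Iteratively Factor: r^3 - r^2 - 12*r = (r - 4)*(r^2 + 3*r) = (r - 4)*(r + 3)*(r)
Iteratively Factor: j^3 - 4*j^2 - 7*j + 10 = (j - 5)*(j^2 + j - 2) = (j - 5)*(j - 1)*(j + 2)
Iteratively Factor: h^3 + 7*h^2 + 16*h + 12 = (h + 2)*(h^2 + 5*h + 6) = (h + 2)^2*(h + 3)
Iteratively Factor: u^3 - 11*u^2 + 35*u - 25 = (u - 5)*(u^2 - 6*u + 5) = (u - 5)^2*(u - 1)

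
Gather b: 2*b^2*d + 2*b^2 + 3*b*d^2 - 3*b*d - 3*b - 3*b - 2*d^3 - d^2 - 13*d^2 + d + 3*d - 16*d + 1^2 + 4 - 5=b^2*(2*d + 2) + b*(3*d^2 - 3*d - 6) - 2*d^3 - 14*d^2 - 12*d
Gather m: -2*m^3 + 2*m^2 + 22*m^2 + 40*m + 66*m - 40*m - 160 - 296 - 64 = -2*m^3 + 24*m^2 + 66*m - 520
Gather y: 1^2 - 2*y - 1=-2*y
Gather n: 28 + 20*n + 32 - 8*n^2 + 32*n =-8*n^2 + 52*n + 60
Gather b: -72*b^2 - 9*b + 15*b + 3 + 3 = -72*b^2 + 6*b + 6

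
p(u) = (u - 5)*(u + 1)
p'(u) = 2*u - 4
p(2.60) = -8.64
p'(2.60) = 1.20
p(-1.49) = 3.18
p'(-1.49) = -6.98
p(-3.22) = 18.25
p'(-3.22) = -10.44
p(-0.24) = -3.98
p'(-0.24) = -4.48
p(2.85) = -8.28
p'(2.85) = 1.70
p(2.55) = -8.70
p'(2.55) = 1.10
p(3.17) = -7.63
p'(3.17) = 2.34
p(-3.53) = 21.58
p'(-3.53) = -11.06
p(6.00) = 7.00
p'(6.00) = 8.00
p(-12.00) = 187.00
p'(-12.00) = -28.00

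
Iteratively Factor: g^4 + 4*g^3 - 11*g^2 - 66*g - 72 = (g - 4)*(g^3 + 8*g^2 + 21*g + 18) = (g - 4)*(g + 3)*(g^2 + 5*g + 6) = (g - 4)*(g + 3)^2*(g + 2)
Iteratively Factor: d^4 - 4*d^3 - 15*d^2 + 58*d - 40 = (d + 4)*(d^3 - 8*d^2 + 17*d - 10) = (d - 5)*(d + 4)*(d^2 - 3*d + 2) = (d - 5)*(d - 2)*(d + 4)*(d - 1)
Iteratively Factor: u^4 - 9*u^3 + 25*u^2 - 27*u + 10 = (u - 1)*(u^3 - 8*u^2 + 17*u - 10) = (u - 2)*(u - 1)*(u^2 - 6*u + 5) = (u - 2)*(u - 1)^2*(u - 5)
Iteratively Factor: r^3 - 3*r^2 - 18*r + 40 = (r - 2)*(r^2 - r - 20) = (r - 2)*(r + 4)*(r - 5)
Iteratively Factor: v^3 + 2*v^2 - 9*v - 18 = (v + 3)*(v^2 - v - 6) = (v + 2)*(v + 3)*(v - 3)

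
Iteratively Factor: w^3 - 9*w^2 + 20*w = (w - 5)*(w^2 - 4*w) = w*(w - 5)*(w - 4)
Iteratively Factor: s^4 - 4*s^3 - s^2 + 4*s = (s)*(s^3 - 4*s^2 - s + 4) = s*(s + 1)*(s^2 - 5*s + 4) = s*(s - 4)*(s + 1)*(s - 1)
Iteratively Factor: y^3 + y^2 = (y)*(y^2 + y) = y*(y + 1)*(y)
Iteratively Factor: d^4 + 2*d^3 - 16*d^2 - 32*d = (d - 4)*(d^3 + 6*d^2 + 8*d) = (d - 4)*(d + 4)*(d^2 + 2*d) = (d - 4)*(d + 2)*(d + 4)*(d)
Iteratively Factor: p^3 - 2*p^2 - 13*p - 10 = (p + 1)*(p^2 - 3*p - 10) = (p - 5)*(p + 1)*(p + 2)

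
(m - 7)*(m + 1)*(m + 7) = m^3 + m^2 - 49*m - 49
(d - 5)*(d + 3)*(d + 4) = d^3 + 2*d^2 - 23*d - 60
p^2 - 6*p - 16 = (p - 8)*(p + 2)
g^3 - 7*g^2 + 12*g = g*(g - 4)*(g - 3)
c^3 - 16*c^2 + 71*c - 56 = (c - 8)*(c - 7)*(c - 1)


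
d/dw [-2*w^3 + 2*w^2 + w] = -6*w^2 + 4*w + 1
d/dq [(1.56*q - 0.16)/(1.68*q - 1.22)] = (1.993968 - 2.745792*q)/(1.68*q - 1.22)^3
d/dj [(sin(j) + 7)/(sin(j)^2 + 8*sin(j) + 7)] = -cos(j)/(sin(j) + 1)^2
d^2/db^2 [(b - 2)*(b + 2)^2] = 6*b + 4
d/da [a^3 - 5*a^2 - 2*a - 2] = 3*a^2 - 10*a - 2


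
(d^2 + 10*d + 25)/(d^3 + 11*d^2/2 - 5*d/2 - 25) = 2*(d + 5)/(2*d^2 + d - 10)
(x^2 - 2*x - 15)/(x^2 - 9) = (x - 5)/(x - 3)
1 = 1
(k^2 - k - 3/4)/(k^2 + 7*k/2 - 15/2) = (k + 1/2)/(k + 5)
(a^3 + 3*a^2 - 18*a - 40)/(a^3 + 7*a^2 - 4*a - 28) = (a^2 + a - 20)/(a^2 + 5*a - 14)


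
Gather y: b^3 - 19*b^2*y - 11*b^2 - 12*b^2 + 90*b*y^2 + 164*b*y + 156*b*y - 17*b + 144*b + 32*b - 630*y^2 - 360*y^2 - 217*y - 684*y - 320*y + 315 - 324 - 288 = b^3 - 23*b^2 + 159*b + y^2*(90*b - 990) + y*(-19*b^2 + 320*b - 1221) - 297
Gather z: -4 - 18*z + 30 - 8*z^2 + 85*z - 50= -8*z^2 + 67*z - 24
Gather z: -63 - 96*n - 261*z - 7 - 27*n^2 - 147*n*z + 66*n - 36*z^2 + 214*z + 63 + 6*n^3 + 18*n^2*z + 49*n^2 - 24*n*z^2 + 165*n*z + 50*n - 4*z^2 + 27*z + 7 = 6*n^3 + 22*n^2 + 20*n + z^2*(-24*n - 40) + z*(18*n^2 + 18*n - 20)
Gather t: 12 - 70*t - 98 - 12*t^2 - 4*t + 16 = -12*t^2 - 74*t - 70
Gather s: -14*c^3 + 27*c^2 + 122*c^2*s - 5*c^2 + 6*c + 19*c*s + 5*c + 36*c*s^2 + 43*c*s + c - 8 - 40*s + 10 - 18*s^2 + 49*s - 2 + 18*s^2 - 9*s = -14*c^3 + 22*c^2 + 36*c*s^2 + 12*c + s*(122*c^2 + 62*c)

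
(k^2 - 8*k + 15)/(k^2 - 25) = (k - 3)/(k + 5)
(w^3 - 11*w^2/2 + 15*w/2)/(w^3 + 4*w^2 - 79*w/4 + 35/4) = 2*w*(w - 3)/(2*w^2 + 13*w - 7)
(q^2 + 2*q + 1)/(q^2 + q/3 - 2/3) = 3*(q + 1)/(3*q - 2)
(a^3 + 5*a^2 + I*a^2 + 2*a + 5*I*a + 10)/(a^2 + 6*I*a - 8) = (a^2 + a*(5 - I) - 5*I)/(a + 4*I)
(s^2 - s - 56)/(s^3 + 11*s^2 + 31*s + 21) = (s - 8)/(s^2 + 4*s + 3)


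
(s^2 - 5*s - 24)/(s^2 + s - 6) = (s - 8)/(s - 2)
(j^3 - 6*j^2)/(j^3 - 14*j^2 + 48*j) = j/(j - 8)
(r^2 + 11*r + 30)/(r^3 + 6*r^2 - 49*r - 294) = (r + 5)/(r^2 - 49)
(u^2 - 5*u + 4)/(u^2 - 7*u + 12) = (u - 1)/(u - 3)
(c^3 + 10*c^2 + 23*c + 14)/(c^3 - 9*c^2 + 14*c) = (c^3 + 10*c^2 + 23*c + 14)/(c*(c^2 - 9*c + 14))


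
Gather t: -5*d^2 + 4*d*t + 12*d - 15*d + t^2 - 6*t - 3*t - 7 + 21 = -5*d^2 - 3*d + t^2 + t*(4*d - 9) + 14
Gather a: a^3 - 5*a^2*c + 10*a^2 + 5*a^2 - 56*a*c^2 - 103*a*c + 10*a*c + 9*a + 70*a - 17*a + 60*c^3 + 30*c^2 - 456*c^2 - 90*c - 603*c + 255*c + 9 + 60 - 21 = a^3 + a^2*(15 - 5*c) + a*(-56*c^2 - 93*c + 62) + 60*c^3 - 426*c^2 - 438*c + 48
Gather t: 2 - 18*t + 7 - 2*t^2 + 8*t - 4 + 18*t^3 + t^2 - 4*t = 18*t^3 - t^2 - 14*t + 5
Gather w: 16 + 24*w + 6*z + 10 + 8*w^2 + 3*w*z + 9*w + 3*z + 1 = 8*w^2 + w*(3*z + 33) + 9*z + 27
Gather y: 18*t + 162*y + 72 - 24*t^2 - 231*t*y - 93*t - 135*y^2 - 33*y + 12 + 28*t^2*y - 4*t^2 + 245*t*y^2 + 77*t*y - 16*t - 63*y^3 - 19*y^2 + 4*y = -28*t^2 - 91*t - 63*y^3 + y^2*(245*t - 154) + y*(28*t^2 - 154*t + 133) + 84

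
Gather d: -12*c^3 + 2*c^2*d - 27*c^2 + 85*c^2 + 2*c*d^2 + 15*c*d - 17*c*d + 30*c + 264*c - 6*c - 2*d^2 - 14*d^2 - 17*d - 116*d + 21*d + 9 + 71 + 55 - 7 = -12*c^3 + 58*c^2 + 288*c + d^2*(2*c - 16) + d*(2*c^2 - 2*c - 112) + 128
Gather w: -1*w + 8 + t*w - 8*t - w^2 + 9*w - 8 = -8*t - w^2 + w*(t + 8)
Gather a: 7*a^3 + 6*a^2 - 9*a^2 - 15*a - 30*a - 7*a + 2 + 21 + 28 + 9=7*a^3 - 3*a^2 - 52*a + 60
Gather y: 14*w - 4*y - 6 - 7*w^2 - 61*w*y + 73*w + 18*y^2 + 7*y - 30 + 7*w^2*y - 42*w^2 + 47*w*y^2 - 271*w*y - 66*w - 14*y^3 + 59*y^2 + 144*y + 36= -49*w^2 + 21*w - 14*y^3 + y^2*(47*w + 77) + y*(7*w^2 - 332*w + 147)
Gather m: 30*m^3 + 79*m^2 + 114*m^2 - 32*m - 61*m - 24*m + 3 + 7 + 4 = 30*m^3 + 193*m^2 - 117*m + 14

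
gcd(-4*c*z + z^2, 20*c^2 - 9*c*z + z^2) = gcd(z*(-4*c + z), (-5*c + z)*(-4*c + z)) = -4*c + z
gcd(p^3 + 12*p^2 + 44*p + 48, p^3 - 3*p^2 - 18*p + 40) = p + 4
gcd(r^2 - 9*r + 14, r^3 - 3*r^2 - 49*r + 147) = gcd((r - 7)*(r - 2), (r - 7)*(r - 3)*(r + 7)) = r - 7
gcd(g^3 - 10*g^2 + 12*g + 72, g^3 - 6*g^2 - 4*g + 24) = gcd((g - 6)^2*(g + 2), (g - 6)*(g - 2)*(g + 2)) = g^2 - 4*g - 12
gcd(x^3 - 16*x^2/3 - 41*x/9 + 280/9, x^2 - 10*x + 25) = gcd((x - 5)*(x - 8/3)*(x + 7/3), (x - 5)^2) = x - 5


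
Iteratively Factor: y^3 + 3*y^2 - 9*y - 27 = (y + 3)*(y^2 - 9) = (y + 3)^2*(y - 3)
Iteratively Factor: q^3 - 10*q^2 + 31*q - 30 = (q - 5)*(q^2 - 5*q + 6) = (q - 5)*(q - 2)*(q - 3)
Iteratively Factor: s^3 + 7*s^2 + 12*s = (s)*(s^2 + 7*s + 12) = s*(s + 4)*(s + 3)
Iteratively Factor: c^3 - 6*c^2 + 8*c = (c)*(c^2 - 6*c + 8) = c*(c - 2)*(c - 4)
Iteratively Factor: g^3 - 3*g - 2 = (g + 1)*(g^2 - g - 2) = (g - 2)*(g + 1)*(g + 1)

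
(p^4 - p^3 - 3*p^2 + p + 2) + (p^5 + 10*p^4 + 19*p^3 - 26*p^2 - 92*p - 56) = p^5 + 11*p^4 + 18*p^3 - 29*p^2 - 91*p - 54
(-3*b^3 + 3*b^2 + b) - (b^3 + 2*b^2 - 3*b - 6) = -4*b^3 + b^2 + 4*b + 6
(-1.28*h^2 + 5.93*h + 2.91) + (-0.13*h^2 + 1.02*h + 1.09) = -1.41*h^2 + 6.95*h + 4.0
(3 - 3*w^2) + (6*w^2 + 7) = 3*w^2 + 10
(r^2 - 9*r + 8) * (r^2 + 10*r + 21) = r^4 + r^3 - 61*r^2 - 109*r + 168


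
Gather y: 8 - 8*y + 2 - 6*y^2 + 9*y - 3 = -6*y^2 + y + 7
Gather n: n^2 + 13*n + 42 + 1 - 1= n^2 + 13*n + 42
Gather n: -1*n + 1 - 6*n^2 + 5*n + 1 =-6*n^2 + 4*n + 2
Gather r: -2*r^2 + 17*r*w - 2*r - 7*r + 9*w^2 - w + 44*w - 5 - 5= -2*r^2 + r*(17*w - 9) + 9*w^2 + 43*w - 10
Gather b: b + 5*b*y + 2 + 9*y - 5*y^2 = b*(5*y + 1) - 5*y^2 + 9*y + 2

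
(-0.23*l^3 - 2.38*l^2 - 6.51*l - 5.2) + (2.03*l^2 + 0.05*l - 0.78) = -0.23*l^3 - 0.35*l^2 - 6.46*l - 5.98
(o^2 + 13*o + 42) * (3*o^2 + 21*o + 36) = 3*o^4 + 60*o^3 + 435*o^2 + 1350*o + 1512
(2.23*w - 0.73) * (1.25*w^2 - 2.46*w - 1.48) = 2.7875*w^3 - 6.3983*w^2 - 1.5046*w + 1.0804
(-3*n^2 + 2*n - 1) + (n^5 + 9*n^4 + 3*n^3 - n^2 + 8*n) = n^5 + 9*n^4 + 3*n^3 - 4*n^2 + 10*n - 1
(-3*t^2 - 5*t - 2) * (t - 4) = -3*t^3 + 7*t^2 + 18*t + 8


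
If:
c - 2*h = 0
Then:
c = 2*h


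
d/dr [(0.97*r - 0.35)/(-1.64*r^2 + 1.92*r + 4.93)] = (1.5908*r^2 - 1.148*r + 5.4541)/(2.6896*r^4 - 6.2976*r^3 - 12.484*r^2 + 18.9312*r + 24.3049)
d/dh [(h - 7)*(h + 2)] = 2*h - 5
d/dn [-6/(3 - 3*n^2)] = -4*n/(n^2 - 1)^2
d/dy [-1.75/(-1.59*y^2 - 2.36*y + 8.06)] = (-5.565*y - 4.13)/(1.59*y^2 + 2.36*y - 8.06)^2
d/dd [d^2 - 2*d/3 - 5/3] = 2*d - 2/3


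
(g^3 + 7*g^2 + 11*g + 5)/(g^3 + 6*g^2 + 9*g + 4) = (g + 5)/(g + 4)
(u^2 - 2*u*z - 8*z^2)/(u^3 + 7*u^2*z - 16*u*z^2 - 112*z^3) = (u + 2*z)/(u^2 + 11*u*z + 28*z^2)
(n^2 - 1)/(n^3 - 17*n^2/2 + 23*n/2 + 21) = 2*(n - 1)/(2*n^2 - 19*n + 42)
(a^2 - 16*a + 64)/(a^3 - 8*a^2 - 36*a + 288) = (a - 8)/(a^2 - 36)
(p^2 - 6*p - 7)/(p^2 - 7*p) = (p + 1)/p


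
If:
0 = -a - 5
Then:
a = -5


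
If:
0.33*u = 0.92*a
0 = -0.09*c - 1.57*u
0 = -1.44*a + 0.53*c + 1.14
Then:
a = 0.04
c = -2.04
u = 0.12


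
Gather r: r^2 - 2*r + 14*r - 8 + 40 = r^2 + 12*r + 32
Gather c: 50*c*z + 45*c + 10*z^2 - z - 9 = c*(50*z + 45) + 10*z^2 - z - 9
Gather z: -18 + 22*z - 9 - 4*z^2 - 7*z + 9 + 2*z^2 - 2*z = -2*z^2 + 13*z - 18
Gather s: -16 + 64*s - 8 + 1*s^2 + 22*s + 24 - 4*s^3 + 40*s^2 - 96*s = -4*s^3 + 41*s^2 - 10*s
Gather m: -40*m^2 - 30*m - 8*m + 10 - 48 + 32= -40*m^2 - 38*m - 6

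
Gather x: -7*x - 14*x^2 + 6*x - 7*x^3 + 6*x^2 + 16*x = -7*x^3 - 8*x^2 + 15*x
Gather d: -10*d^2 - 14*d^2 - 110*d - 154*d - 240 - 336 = -24*d^2 - 264*d - 576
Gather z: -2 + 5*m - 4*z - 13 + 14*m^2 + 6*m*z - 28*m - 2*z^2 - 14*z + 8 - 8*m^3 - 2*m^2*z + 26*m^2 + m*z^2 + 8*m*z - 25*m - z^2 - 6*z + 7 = -8*m^3 + 40*m^2 - 48*m + z^2*(m - 3) + z*(-2*m^2 + 14*m - 24)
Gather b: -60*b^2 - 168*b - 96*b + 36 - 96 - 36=-60*b^2 - 264*b - 96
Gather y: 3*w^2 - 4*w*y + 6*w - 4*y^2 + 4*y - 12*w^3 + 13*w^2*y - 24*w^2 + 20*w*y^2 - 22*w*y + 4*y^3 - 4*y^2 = -12*w^3 - 21*w^2 + 6*w + 4*y^3 + y^2*(20*w - 8) + y*(13*w^2 - 26*w + 4)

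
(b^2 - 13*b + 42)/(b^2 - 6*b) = (b - 7)/b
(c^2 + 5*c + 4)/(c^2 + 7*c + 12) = (c + 1)/(c + 3)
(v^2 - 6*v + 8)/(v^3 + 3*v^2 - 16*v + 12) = (v - 4)/(v^2 + 5*v - 6)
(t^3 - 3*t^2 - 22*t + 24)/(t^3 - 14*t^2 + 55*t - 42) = (t + 4)/(t - 7)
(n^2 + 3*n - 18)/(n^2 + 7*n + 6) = (n - 3)/(n + 1)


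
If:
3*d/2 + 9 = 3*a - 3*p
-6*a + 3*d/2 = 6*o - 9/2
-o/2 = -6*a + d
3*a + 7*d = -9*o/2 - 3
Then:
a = -33/409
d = -327/409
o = 258/409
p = -2193/818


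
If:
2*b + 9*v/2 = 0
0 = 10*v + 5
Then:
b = 9/8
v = -1/2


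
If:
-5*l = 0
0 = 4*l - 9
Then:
No Solution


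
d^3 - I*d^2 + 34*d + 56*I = (d - 7*I)*(d + 2*I)*(d + 4*I)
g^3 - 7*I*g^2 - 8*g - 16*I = (g - 4*I)^2*(g + I)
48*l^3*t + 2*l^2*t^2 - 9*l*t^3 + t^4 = t*(-8*l + t)*(-3*l + t)*(2*l + t)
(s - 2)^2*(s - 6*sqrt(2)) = s^3 - 6*sqrt(2)*s^2 - 4*s^2 + 4*s + 24*sqrt(2)*s - 24*sqrt(2)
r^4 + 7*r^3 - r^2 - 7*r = r*(r - 1)*(r + 1)*(r + 7)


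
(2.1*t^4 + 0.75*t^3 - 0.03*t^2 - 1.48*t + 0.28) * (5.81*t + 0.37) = 12.201*t^5 + 5.1345*t^4 + 0.1032*t^3 - 8.6099*t^2 + 1.0792*t + 0.1036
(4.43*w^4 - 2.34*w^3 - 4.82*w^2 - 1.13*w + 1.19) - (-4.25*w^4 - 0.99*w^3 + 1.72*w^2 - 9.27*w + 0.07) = 8.68*w^4 - 1.35*w^3 - 6.54*w^2 + 8.14*w + 1.12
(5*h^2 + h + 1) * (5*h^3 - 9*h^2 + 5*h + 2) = 25*h^5 - 40*h^4 + 21*h^3 + 6*h^2 + 7*h + 2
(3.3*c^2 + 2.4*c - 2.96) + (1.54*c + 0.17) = 3.3*c^2 + 3.94*c - 2.79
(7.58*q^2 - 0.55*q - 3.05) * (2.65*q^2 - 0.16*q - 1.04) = 20.087*q^4 - 2.6703*q^3 - 15.8777*q^2 + 1.06*q + 3.172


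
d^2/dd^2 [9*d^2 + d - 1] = 18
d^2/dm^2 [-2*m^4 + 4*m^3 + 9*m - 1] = 24*m*(1 - m)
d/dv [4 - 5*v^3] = -15*v^2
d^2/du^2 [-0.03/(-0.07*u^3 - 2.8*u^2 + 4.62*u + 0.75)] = (-(0.0126*u + 0.168)*(0.07*u^3 + 2.8*u^2 - 4.62*u - 0.75) + 0.03*(0.21*u^2 + 5.6*u - 4.62)*(0.42*u^2 + 11.2*u - 9.24))/(0.07*u^3 + 2.8*u^2 - 4.62*u - 0.75)^3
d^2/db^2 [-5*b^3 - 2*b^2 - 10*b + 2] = -30*b - 4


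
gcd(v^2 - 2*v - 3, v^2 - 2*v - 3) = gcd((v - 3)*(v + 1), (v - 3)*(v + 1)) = v^2 - 2*v - 3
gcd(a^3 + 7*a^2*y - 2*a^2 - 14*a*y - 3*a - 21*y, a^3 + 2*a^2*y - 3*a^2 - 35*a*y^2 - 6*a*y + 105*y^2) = a^2 + 7*a*y - 3*a - 21*y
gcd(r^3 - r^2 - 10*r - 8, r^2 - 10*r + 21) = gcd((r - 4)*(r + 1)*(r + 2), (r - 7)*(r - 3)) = 1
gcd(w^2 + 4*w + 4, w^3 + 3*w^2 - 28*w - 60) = w + 2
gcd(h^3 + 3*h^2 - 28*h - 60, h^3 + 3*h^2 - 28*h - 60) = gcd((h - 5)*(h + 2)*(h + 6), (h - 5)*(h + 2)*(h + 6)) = h^3 + 3*h^2 - 28*h - 60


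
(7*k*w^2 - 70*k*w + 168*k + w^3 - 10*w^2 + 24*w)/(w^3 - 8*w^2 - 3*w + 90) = (7*k*w - 28*k + w^2 - 4*w)/(w^2 - 2*w - 15)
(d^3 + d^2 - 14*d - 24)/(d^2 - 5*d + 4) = (d^2 + 5*d + 6)/(d - 1)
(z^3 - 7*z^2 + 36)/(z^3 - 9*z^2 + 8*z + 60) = (z - 3)/(z - 5)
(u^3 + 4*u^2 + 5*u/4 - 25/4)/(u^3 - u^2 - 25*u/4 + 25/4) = (2*u + 5)/(2*u - 5)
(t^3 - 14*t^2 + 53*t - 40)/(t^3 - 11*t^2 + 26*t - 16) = (t - 5)/(t - 2)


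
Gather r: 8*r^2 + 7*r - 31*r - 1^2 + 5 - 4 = 8*r^2 - 24*r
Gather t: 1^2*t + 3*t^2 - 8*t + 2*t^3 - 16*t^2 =2*t^3 - 13*t^2 - 7*t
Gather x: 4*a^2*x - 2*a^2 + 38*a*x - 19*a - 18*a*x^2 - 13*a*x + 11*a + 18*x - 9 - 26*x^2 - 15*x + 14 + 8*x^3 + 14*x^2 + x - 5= -2*a^2 - 8*a + 8*x^3 + x^2*(-18*a - 12) + x*(4*a^2 + 25*a + 4)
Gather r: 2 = 2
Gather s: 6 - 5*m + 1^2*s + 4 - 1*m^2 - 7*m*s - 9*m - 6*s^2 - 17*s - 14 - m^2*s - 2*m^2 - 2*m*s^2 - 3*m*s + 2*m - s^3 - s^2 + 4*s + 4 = -3*m^2 - 12*m - s^3 + s^2*(-2*m - 7) + s*(-m^2 - 10*m - 12)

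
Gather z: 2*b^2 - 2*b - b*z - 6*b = 2*b^2 - b*z - 8*b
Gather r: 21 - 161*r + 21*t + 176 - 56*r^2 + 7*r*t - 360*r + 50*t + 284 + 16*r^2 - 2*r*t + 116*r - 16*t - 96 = -40*r^2 + r*(5*t - 405) + 55*t + 385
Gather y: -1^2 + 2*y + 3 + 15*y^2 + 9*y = 15*y^2 + 11*y + 2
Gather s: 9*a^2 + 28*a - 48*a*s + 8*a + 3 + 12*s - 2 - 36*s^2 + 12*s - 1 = 9*a^2 + 36*a - 36*s^2 + s*(24 - 48*a)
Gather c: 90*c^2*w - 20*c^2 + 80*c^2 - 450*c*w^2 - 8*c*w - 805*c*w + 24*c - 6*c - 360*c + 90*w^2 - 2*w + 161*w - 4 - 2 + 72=c^2*(90*w + 60) + c*(-450*w^2 - 813*w - 342) + 90*w^2 + 159*w + 66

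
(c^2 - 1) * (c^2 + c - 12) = c^4 + c^3 - 13*c^2 - c + 12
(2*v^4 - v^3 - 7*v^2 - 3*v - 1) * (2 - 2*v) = -4*v^5 + 6*v^4 + 12*v^3 - 8*v^2 - 4*v - 2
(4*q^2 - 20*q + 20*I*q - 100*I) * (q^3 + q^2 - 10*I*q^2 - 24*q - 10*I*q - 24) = 4*q^5 - 16*q^4 - 20*I*q^4 + 84*q^3 + 80*I*q^3 - 416*q^2 - 380*I*q^2 - 520*q + 1920*I*q + 2400*I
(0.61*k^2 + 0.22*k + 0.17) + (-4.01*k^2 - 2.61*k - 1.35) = -3.4*k^2 - 2.39*k - 1.18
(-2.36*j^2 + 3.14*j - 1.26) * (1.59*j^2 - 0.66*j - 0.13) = -3.7524*j^4 + 6.5502*j^3 - 3.769*j^2 + 0.4234*j + 0.1638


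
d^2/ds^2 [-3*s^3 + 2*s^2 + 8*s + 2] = 4 - 18*s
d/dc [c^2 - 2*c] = 2*c - 2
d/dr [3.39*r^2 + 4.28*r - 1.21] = 6.78*r + 4.28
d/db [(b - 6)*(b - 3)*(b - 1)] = 3*b^2 - 20*b + 27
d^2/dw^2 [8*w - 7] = 0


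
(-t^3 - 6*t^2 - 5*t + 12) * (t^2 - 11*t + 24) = -t^5 + 5*t^4 + 37*t^3 - 77*t^2 - 252*t + 288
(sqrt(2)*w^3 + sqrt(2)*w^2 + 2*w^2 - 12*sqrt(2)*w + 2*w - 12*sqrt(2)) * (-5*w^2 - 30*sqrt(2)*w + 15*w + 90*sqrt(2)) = -5*sqrt(2)*w^5 - 70*w^4 + 10*sqrt(2)*w^4 + 15*sqrt(2)*w^3 + 140*w^3 + 930*w^2 - 1440*w - 2160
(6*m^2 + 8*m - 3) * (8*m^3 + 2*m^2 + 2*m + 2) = 48*m^5 + 76*m^4 + 4*m^3 + 22*m^2 + 10*m - 6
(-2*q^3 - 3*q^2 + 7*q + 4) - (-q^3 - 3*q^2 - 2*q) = -q^3 + 9*q + 4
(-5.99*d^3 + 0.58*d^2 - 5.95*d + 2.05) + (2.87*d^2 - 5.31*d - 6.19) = -5.99*d^3 + 3.45*d^2 - 11.26*d - 4.14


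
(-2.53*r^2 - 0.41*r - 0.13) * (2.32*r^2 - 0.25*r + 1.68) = -5.8696*r^4 - 0.3187*r^3 - 4.4495*r^2 - 0.6563*r - 0.2184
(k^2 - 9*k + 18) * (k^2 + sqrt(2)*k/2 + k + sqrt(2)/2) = k^4 - 8*k^3 + sqrt(2)*k^3/2 - 4*sqrt(2)*k^2 + 9*k^2 + 9*sqrt(2)*k/2 + 18*k + 9*sqrt(2)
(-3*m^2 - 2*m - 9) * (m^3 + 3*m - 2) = -3*m^5 - 2*m^4 - 18*m^3 - 23*m + 18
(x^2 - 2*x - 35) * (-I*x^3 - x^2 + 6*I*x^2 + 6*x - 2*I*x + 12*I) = -I*x^5 - x^4 + 8*I*x^4 + 8*x^3 + 21*I*x^3 + 23*x^2 - 194*I*x^2 - 210*x + 46*I*x - 420*I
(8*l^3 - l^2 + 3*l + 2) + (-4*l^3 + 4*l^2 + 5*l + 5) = 4*l^3 + 3*l^2 + 8*l + 7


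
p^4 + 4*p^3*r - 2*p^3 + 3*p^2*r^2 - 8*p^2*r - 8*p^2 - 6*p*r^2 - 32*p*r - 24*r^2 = (p - 4)*(p + 2)*(p + r)*(p + 3*r)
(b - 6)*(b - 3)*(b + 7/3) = b^3 - 20*b^2/3 - 3*b + 42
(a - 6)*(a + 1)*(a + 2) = a^3 - 3*a^2 - 16*a - 12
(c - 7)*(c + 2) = c^2 - 5*c - 14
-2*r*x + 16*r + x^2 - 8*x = (-2*r + x)*(x - 8)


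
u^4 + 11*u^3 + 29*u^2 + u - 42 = (u - 1)*(u + 2)*(u + 3)*(u + 7)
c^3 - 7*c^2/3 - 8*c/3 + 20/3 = (c - 2)^2*(c + 5/3)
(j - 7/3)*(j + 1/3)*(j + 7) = j^3 + 5*j^2 - 133*j/9 - 49/9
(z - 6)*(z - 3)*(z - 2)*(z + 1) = z^4 - 10*z^3 + 25*z^2 - 36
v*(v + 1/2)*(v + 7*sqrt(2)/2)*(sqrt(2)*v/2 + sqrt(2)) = sqrt(2)*v^4/2 + 5*sqrt(2)*v^3/4 + 7*v^3/2 + sqrt(2)*v^2/2 + 35*v^2/4 + 7*v/2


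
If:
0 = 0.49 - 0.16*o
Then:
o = 3.06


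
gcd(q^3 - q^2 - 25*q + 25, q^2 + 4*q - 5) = q^2 + 4*q - 5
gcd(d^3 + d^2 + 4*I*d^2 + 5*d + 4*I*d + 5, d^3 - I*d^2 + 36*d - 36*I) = d - I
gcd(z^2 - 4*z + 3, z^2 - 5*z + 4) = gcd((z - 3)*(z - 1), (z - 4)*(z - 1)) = z - 1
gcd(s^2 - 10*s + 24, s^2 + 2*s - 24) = s - 4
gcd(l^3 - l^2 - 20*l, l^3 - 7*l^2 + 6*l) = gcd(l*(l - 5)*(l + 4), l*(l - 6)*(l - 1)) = l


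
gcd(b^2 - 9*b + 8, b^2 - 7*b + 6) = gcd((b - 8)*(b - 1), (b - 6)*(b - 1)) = b - 1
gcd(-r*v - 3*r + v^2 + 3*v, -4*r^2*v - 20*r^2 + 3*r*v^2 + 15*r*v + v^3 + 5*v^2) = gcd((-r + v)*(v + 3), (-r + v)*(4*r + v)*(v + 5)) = r - v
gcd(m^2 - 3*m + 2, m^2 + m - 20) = 1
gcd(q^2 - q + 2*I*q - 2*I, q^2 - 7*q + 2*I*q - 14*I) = q + 2*I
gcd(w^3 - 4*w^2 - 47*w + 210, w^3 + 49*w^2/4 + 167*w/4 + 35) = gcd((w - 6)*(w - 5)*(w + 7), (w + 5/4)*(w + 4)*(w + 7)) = w + 7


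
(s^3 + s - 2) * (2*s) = 2*s^4 + 2*s^2 - 4*s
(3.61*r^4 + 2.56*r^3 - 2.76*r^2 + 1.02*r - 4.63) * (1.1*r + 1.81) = 3.971*r^5 + 9.3501*r^4 + 1.5976*r^3 - 3.8736*r^2 - 3.2468*r - 8.3803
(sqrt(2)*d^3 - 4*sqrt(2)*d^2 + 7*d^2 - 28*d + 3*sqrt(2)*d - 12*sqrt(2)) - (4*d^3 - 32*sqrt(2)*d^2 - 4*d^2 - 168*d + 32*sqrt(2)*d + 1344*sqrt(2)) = -4*d^3 + sqrt(2)*d^3 + 11*d^2 + 28*sqrt(2)*d^2 - 29*sqrt(2)*d + 140*d - 1356*sqrt(2)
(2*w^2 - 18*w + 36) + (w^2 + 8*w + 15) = 3*w^2 - 10*w + 51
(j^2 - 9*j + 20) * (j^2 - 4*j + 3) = j^4 - 13*j^3 + 59*j^2 - 107*j + 60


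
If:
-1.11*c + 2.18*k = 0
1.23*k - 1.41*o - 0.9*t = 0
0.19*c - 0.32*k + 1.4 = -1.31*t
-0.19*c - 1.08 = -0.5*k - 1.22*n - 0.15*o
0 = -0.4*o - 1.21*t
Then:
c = 6.46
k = 3.29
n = 0.10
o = 3.64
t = -1.20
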